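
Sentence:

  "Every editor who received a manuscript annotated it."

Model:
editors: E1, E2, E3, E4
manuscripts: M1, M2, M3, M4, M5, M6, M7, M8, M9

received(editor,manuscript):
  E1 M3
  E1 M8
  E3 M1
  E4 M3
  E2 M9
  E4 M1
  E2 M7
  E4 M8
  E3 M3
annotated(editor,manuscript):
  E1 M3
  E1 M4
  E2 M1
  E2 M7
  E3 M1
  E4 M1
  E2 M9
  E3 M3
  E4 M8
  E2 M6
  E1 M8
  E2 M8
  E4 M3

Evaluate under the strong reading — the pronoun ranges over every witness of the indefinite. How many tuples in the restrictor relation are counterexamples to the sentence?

"it" takes "a manuscript" as antecedent — a donkey pronoun bound across the clause boundary.
Strong reading: for every (e,m) with received(e,m), annotated(e,m).
Restrictor pairs: (E1,M3) ✓  (E1,M8) ✓  (E2,M7) ✓  (E2,M9) ✓  (E3,M1) ✓  (E3,M3) ✓  (E4,M1) ✓  (E4,M3) ✓  (E4,M8) ✓
Counterexamples (restrictor pairs failing the scope): 0.

0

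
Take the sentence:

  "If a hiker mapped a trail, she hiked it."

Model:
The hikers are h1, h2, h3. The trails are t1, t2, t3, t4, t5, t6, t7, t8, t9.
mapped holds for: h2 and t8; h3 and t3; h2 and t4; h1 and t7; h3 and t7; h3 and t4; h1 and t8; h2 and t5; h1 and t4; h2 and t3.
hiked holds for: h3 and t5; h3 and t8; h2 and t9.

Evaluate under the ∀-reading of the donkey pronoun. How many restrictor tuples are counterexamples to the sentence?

10

"it" takes "a trail" as antecedent — a donkey pronoun bound across the clause boundary.
Strong reading: for every (h,t) with mapped(h,t), hiked(h,t).
Restrictor pairs: (h1,t4) ✗  (h1,t7) ✗  (h1,t8) ✗  (h2,t3) ✗  (h2,t4) ✗  (h2,t5) ✗  (h2,t8) ✗  (h3,t3) ✗  (h3,t4) ✗  (h3,t7) ✗
Counterexamples (restrictor pairs failing the scope): 10.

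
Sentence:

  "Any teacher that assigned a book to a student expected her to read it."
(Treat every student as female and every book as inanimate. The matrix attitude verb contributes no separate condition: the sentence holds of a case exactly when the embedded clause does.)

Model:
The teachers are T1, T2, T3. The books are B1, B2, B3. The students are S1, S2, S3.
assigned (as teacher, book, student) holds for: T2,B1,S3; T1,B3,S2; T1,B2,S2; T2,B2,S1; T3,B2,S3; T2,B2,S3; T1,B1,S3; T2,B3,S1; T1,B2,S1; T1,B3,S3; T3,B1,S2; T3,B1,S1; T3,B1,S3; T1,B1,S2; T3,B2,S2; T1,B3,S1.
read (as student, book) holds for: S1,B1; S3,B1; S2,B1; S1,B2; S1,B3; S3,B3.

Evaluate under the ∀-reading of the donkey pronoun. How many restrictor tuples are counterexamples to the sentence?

"her" takes "a student" as antecedent and "it" takes "a book"; both are donkey pronouns co-varying with the restrictor.
Strong reading: for every (t,b,s) with assigned(t,b,s), read(s,b).
Restrictor triples: (T1,B1,S2)→read(S2,B1) ✓  (T1,B1,S3)→read(S3,B1) ✓  (T1,B2,S1)→read(S1,B2) ✓  (T1,B2,S2)→read(S2,B2) ✗  (T1,B3,S1)→read(S1,B3) ✓  (T1,B3,S2)→read(S2,B3) ✗  (T1,B3,S3)→read(S3,B3) ✓  (T2,B1,S3)→read(S3,B1) ✓  (T2,B2,S1)→read(S1,B2) ✓  (T2,B2,S3)→read(S3,B2) ✗  (T2,B3,S1)→read(S1,B3) ✓  (T3,B1,S1)→read(S1,B1) ✓  (T3,B1,S2)→read(S2,B1) ✓  (T3,B1,S3)→read(S3,B1) ✓  (T3,B2,S2)→read(S2,B2) ✗  (T3,B2,S3)→read(S3,B2) ✗
Counterexamples (restrictor triples failing the scope): 5.

5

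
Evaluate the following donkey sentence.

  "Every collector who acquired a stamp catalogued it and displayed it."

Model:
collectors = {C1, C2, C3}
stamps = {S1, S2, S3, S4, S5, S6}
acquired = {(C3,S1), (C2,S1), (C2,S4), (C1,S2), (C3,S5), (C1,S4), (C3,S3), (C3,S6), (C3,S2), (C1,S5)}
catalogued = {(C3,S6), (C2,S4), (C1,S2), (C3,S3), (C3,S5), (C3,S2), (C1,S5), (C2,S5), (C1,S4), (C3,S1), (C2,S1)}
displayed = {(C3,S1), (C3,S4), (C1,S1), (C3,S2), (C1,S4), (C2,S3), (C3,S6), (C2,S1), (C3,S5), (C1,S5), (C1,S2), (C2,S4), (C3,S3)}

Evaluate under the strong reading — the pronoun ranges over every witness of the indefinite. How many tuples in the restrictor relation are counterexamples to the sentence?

"it" takes "a stamp" as antecedent — a donkey pronoun bound across the clause boundary.
Strong reading: for every (c,s) with acquired(c,s), catalogued(c,s) ∧ displayed(c,s).
Restrictor pairs: (C1,S2) ✓  (C1,S4) ✓  (C1,S5) ✓  (C2,S1) ✓  (C2,S4) ✓  (C3,S1) ✓  (C3,S2) ✓  (C3,S3) ✓  (C3,S5) ✓  (C3,S6) ✓
Counterexamples (restrictor pairs failing the scope): 0.

0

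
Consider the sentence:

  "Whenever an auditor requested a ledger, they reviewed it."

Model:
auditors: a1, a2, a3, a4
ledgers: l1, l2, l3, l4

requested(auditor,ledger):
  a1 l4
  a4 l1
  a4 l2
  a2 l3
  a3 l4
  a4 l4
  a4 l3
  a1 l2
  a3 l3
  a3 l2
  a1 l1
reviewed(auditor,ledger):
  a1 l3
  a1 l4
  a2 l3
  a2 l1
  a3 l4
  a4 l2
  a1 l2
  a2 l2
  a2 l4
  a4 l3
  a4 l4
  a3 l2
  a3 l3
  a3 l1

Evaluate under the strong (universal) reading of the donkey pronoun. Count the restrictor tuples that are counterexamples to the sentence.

2

"it" takes "a ledger" as antecedent — a donkey pronoun bound across the clause boundary.
Strong reading: for every (a,l) with requested(a,l), reviewed(a,l).
Restrictor pairs: (a1,l1) ✗  (a1,l2) ✓  (a1,l4) ✓  (a2,l3) ✓  (a3,l2) ✓  (a3,l3) ✓  (a3,l4) ✓  (a4,l1) ✗  (a4,l2) ✓  (a4,l3) ✓  (a4,l4) ✓
Counterexamples (restrictor pairs failing the scope): 2.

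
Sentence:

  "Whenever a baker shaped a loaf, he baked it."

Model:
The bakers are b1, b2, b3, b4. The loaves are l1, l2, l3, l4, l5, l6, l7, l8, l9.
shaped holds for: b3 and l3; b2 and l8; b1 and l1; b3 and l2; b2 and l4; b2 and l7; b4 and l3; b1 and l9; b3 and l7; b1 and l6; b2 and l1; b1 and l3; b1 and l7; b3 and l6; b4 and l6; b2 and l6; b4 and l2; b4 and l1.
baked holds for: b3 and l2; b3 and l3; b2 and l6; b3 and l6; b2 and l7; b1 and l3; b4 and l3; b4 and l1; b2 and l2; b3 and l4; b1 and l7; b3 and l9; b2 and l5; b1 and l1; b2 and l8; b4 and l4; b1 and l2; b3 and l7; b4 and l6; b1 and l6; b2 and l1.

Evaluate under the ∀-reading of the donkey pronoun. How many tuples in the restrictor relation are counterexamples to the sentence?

3

"it" takes "a loaf" as antecedent — a donkey pronoun bound across the clause boundary.
Strong reading: for every (b,l) with shaped(b,l), baked(b,l).
Restrictor pairs: (b1,l1) ✓  (b1,l3) ✓  (b1,l6) ✓  (b1,l7) ✓  (b1,l9) ✗  (b2,l1) ✓  (b2,l4) ✗  (b2,l6) ✓  (b2,l7) ✓  (b2,l8) ✓  (b3,l2) ✓  (b3,l3) ✓  (b3,l6) ✓  (b3,l7) ✓  (b4,l1) ✓  (b4,l2) ✗  (b4,l3) ✓  (b4,l6) ✓
Counterexamples (restrictor pairs failing the scope): 3.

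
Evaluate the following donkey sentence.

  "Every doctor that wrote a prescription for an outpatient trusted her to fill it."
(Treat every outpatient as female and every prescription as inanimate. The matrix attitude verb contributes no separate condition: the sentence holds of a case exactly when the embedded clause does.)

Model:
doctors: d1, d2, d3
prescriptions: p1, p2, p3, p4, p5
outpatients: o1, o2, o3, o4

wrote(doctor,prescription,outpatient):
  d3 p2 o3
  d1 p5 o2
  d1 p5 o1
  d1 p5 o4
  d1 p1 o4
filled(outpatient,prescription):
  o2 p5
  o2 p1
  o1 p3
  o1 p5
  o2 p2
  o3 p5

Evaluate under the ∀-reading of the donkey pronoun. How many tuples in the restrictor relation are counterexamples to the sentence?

3

"her" takes "an outpatient" as antecedent and "it" takes "a prescription"; both are donkey pronouns co-varying with the restrictor.
Strong reading: for every (d,p,o) with wrote(d,p,o), filled(o,p).
Restrictor triples: (d1,p1,o4)→filled(o4,p1) ✗  (d1,p5,o1)→filled(o1,p5) ✓  (d1,p5,o2)→filled(o2,p5) ✓  (d1,p5,o4)→filled(o4,p5) ✗  (d3,p2,o3)→filled(o3,p2) ✗
Counterexamples (restrictor triples failing the scope): 3.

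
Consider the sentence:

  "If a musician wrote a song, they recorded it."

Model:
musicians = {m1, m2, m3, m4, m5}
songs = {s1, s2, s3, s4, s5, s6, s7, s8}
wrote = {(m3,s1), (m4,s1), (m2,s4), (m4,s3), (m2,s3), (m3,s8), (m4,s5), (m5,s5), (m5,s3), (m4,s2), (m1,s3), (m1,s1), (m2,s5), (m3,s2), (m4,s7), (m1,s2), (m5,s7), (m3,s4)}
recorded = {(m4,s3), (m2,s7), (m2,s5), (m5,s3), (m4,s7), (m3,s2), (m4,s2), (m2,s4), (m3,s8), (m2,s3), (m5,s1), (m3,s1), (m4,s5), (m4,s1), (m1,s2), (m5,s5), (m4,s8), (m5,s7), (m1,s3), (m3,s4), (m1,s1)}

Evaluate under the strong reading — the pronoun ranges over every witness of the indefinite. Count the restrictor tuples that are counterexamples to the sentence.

0

"it" takes "a song" as antecedent — a donkey pronoun bound across the clause boundary.
Strong reading: for every (m,s) with wrote(m,s), recorded(m,s).
Restrictor pairs: (m1,s1) ✓  (m1,s2) ✓  (m1,s3) ✓  (m2,s3) ✓  (m2,s4) ✓  (m2,s5) ✓  (m3,s1) ✓  (m3,s2) ✓  (m3,s4) ✓  (m3,s8) ✓  (m4,s1) ✓  (m4,s2) ✓  (m4,s3) ✓  (m4,s5) ✓  (m4,s7) ✓  (m5,s3) ✓  (m5,s5) ✓  (m5,s7) ✓
Counterexamples (restrictor pairs failing the scope): 0.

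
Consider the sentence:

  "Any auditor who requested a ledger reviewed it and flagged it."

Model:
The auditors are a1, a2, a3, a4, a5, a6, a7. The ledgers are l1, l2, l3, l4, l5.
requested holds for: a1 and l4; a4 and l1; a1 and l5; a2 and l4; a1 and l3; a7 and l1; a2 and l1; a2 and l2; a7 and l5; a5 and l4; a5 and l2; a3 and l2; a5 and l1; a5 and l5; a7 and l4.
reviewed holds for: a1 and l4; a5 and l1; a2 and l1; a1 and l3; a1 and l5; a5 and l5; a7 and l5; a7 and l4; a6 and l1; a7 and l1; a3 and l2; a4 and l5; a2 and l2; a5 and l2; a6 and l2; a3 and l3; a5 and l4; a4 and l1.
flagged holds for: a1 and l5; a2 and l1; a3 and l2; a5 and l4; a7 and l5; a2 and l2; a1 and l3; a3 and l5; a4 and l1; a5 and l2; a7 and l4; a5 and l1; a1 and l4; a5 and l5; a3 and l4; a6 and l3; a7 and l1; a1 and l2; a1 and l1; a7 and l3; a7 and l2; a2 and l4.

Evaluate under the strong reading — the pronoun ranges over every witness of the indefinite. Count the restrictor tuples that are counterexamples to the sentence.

"it" takes "a ledger" as antecedent — a donkey pronoun bound across the clause boundary.
Strong reading: for every (a,l) with requested(a,l), reviewed(a,l) ∧ flagged(a,l).
Restrictor pairs: (a1,l3) ✓  (a1,l4) ✓  (a1,l5) ✓  (a2,l1) ✓  (a2,l2) ✓  (a2,l4) ✗  (a3,l2) ✓  (a4,l1) ✓  (a5,l1) ✓  (a5,l2) ✓  (a5,l4) ✓  (a5,l5) ✓  (a7,l1) ✓  (a7,l4) ✓  (a7,l5) ✓
Counterexamples (restrictor pairs failing the scope): 1.

1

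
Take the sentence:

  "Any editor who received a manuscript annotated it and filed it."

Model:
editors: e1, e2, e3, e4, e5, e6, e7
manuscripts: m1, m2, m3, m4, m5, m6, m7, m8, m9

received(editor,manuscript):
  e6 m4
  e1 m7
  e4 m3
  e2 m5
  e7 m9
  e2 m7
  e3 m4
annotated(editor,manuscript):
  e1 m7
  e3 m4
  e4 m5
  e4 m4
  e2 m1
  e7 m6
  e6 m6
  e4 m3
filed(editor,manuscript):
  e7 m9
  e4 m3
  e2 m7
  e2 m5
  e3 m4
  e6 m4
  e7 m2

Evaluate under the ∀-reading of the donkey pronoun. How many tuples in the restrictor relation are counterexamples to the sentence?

5

"it" takes "a manuscript" as antecedent — a donkey pronoun bound across the clause boundary.
Strong reading: for every (e,m) with received(e,m), annotated(e,m) ∧ filed(e,m).
Restrictor pairs: (e1,m7) ✗  (e2,m5) ✗  (e2,m7) ✗  (e3,m4) ✓  (e4,m3) ✓  (e6,m4) ✗  (e7,m9) ✗
Counterexamples (restrictor pairs failing the scope): 5.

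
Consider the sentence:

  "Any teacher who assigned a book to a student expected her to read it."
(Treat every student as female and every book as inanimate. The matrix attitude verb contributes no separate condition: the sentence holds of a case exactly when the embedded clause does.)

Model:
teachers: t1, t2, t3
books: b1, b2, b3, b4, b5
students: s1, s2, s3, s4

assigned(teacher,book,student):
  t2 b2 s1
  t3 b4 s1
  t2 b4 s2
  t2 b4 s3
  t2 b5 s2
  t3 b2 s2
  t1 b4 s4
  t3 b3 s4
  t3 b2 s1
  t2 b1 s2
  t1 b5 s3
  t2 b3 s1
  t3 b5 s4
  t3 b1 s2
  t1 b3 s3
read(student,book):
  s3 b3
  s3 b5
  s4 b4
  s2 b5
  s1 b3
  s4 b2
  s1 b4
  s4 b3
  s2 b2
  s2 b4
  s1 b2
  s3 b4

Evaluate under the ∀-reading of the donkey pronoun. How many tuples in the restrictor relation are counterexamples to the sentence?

3

"her" takes "a student" as antecedent and "it" takes "a book"; both are donkey pronouns co-varying with the restrictor.
Strong reading: for every (t,b,s) with assigned(t,b,s), read(s,b).
Restrictor triples: (t1,b3,s3)→read(s3,b3) ✓  (t1,b4,s4)→read(s4,b4) ✓  (t1,b5,s3)→read(s3,b5) ✓  (t2,b1,s2)→read(s2,b1) ✗  (t2,b2,s1)→read(s1,b2) ✓  (t2,b3,s1)→read(s1,b3) ✓  (t2,b4,s2)→read(s2,b4) ✓  (t2,b4,s3)→read(s3,b4) ✓  (t2,b5,s2)→read(s2,b5) ✓  (t3,b1,s2)→read(s2,b1) ✗  (t3,b2,s1)→read(s1,b2) ✓  (t3,b2,s2)→read(s2,b2) ✓  (t3,b3,s4)→read(s4,b3) ✓  (t3,b4,s1)→read(s1,b4) ✓  (t3,b5,s4)→read(s4,b5) ✗
Counterexamples (restrictor triples failing the scope): 3.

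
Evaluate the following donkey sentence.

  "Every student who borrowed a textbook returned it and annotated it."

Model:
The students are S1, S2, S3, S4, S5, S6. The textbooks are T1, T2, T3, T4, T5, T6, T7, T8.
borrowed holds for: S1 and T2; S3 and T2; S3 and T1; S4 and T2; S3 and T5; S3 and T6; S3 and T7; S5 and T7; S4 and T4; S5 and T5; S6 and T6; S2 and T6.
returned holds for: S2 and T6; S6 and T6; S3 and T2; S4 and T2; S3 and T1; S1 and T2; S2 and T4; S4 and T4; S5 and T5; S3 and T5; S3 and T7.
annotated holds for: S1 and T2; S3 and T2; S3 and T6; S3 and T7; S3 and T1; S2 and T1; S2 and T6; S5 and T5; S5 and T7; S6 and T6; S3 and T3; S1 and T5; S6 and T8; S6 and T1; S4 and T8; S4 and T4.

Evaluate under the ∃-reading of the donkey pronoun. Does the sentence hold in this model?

"it" takes "a textbook" as antecedent — a donkey pronoun bound across the clause boundary.
Weak reading: every student s with some borrowed-textbook has at least one borrowed-textbook t such that returned(s,t) ∧ annotated(s,t).
Per student: S1:✓  S2:✓  S3:✓  S4:✓  S5:✓  S6:✓
Every student in the restrictor has a witness.

True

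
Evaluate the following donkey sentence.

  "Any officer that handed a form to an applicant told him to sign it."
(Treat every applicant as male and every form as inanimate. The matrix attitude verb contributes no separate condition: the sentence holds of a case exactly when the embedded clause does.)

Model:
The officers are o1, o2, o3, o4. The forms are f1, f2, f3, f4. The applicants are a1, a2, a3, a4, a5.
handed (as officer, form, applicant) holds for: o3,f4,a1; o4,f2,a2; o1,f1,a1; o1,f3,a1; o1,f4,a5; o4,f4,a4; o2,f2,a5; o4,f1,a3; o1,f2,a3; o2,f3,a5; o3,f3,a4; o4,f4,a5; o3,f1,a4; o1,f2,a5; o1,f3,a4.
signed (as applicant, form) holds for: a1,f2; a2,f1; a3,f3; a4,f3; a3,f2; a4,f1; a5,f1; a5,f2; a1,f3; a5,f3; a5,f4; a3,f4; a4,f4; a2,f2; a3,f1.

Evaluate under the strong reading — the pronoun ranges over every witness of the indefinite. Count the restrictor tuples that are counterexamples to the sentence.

"him" takes "an applicant" as antecedent and "it" takes "a form"; both are donkey pronouns co-varying with the restrictor.
Strong reading: for every (o,f,a) with handed(o,f,a), signed(a,f).
Restrictor triples: (o1,f1,a1)→signed(a1,f1) ✗  (o1,f2,a3)→signed(a3,f2) ✓  (o1,f2,a5)→signed(a5,f2) ✓  (o1,f3,a1)→signed(a1,f3) ✓  (o1,f3,a4)→signed(a4,f3) ✓  (o1,f4,a5)→signed(a5,f4) ✓  (o2,f2,a5)→signed(a5,f2) ✓  (o2,f3,a5)→signed(a5,f3) ✓  (o3,f1,a4)→signed(a4,f1) ✓  (o3,f3,a4)→signed(a4,f3) ✓  (o3,f4,a1)→signed(a1,f4) ✗  (o4,f1,a3)→signed(a3,f1) ✓  (o4,f2,a2)→signed(a2,f2) ✓  (o4,f4,a4)→signed(a4,f4) ✓  (o4,f4,a5)→signed(a5,f4) ✓
Counterexamples (restrictor triples failing the scope): 2.

2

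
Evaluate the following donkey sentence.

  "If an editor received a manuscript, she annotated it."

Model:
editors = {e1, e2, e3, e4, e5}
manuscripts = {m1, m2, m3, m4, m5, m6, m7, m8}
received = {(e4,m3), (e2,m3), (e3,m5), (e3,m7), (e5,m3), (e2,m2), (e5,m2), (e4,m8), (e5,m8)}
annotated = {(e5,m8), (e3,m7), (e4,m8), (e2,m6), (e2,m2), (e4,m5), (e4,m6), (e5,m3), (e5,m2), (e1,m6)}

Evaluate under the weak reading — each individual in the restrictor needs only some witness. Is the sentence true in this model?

"it" takes "a manuscript" as antecedent — a donkey pronoun bound across the clause boundary.
Weak reading: every editor e with some received-manuscript has at least one received-manuscript m such that annotated(e,m).
Per editor: e2:✓  e3:✓  e4:✓  e5:✓
Every editor in the restrictor has a witness.

True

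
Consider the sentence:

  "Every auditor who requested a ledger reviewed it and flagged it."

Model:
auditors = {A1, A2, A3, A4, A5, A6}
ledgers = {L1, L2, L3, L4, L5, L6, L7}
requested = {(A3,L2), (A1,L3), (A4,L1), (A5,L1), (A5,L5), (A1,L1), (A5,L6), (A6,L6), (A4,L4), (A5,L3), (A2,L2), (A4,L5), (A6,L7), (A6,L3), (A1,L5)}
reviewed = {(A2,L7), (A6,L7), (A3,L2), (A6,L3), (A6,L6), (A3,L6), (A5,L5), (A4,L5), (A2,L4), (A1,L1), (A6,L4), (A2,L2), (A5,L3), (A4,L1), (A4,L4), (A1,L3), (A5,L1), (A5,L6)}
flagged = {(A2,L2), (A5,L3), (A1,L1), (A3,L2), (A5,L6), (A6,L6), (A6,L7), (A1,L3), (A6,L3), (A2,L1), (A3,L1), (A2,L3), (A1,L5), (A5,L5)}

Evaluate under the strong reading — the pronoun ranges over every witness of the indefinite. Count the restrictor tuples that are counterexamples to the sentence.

"it" takes "a ledger" as antecedent — a donkey pronoun bound across the clause boundary.
Strong reading: for every (a,l) with requested(a,l), reviewed(a,l) ∧ flagged(a,l).
Restrictor pairs: (A1,L1) ✓  (A1,L3) ✓  (A1,L5) ✗  (A2,L2) ✓  (A3,L2) ✓  (A4,L1) ✗  (A4,L4) ✗  (A4,L5) ✗  (A5,L1) ✗  (A5,L3) ✓  (A5,L5) ✓  (A5,L6) ✓  (A6,L3) ✓  (A6,L6) ✓  (A6,L7) ✓
Counterexamples (restrictor pairs failing the scope): 5.

5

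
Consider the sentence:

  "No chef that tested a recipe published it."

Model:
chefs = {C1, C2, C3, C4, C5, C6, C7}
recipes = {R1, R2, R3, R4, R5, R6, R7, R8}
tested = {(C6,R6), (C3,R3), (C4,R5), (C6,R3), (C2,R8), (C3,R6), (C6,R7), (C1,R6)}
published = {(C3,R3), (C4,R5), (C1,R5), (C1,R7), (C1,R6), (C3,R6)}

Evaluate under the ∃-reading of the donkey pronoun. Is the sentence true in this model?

False

"it" takes "a recipe" as antecedent — a donkey pronoun bound across the clause boundary.
Truth condition: for no (c,r) with tested(c,r) does published(c,r) hold.
Restrictor pairs — does the scope hold? (C1,R6):holds  (C2,R8):fails  (C3,R3):holds  (C3,R6):holds  (C4,R5):holds  (C6,R3):fails  (C6,R6):fails  (C6,R7):fails
Scope holds for 4 pair(s), so the sentence is false.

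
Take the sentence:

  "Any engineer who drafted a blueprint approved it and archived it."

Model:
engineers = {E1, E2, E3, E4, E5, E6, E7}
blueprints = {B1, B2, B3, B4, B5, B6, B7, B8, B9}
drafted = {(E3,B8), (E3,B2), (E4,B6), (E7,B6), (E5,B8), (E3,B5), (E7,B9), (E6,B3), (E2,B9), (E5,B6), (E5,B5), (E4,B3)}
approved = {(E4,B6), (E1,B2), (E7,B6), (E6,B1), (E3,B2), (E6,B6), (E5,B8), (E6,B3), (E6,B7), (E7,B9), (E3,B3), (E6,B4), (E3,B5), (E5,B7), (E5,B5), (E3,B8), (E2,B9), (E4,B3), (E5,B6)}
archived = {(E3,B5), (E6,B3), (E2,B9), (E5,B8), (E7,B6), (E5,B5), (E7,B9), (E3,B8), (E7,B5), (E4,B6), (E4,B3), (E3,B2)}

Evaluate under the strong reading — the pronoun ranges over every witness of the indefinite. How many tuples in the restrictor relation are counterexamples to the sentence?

"it" takes "a blueprint" as antecedent — a donkey pronoun bound across the clause boundary.
Strong reading: for every (e,b) with drafted(e,b), approved(e,b) ∧ archived(e,b).
Restrictor pairs: (E2,B9) ✓  (E3,B2) ✓  (E3,B5) ✓  (E3,B8) ✓  (E4,B3) ✓  (E4,B6) ✓  (E5,B5) ✓  (E5,B6) ✗  (E5,B8) ✓  (E6,B3) ✓  (E7,B6) ✓  (E7,B9) ✓
Counterexamples (restrictor pairs failing the scope): 1.

1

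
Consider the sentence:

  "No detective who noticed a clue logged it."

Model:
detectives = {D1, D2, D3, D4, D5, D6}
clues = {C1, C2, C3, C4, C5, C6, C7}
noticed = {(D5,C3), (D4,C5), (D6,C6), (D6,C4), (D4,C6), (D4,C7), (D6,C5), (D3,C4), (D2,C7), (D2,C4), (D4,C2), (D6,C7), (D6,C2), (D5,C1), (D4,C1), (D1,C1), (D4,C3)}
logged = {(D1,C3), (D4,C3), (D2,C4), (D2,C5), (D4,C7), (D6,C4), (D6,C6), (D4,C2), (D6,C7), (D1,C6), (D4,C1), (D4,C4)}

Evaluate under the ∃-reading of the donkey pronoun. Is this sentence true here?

"it" takes "a clue" as antecedent — a donkey pronoun bound across the clause boundary.
Truth condition: for no (d,c) with noticed(d,c) does logged(d,c) hold.
Restrictor pairs — does the scope hold? (D1,C1):fails  (D2,C4):holds  (D2,C7):fails  (D3,C4):fails  (D4,C1):holds  (D4,C2):holds  (D4,C3):holds  (D4,C5):fails  (D4,C6):fails  (D4,C7):holds  (D5,C1):fails  (D5,C3):fails  (D6,C2):fails  (D6,C4):holds  (D6,C5):fails  (D6,C6):holds  (D6,C7):holds
Scope holds for 8 pair(s), so the sentence is false.

False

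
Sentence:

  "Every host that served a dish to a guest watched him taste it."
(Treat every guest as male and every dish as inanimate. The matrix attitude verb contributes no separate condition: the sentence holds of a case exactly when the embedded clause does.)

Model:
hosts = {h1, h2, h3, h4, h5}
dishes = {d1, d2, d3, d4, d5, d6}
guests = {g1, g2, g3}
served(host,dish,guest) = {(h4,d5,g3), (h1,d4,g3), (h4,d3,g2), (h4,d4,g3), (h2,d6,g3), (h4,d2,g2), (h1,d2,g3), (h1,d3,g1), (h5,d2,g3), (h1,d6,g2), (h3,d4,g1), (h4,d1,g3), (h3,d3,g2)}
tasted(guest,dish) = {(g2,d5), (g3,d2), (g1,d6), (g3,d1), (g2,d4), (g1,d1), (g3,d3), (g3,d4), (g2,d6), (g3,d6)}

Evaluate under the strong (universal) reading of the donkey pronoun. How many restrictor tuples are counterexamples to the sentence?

6

"him" takes "a guest" as antecedent and "it" takes "a dish"; both are donkey pronouns co-varying with the restrictor.
Strong reading: for every (h,d,g) with served(h,d,g), tasted(g,d).
Restrictor triples: (h1,d2,g3)→tasted(g3,d2) ✓  (h1,d3,g1)→tasted(g1,d3) ✗  (h1,d4,g3)→tasted(g3,d4) ✓  (h1,d6,g2)→tasted(g2,d6) ✓  (h2,d6,g3)→tasted(g3,d6) ✓  (h3,d3,g2)→tasted(g2,d3) ✗  (h3,d4,g1)→tasted(g1,d4) ✗  (h4,d1,g3)→tasted(g3,d1) ✓  (h4,d2,g2)→tasted(g2,d2) ✗  (h4,d3,g2)→tasted(g2,d3) ✗  (h4,d4,g3)→tasted(g3,d4) ✓  (h4,d5,g3)→tasted(g3,d5) ✗  (h5,d2,g3)→tasted(g3,d2) ✓
Counterexamples (restrictor triples failing the scope): 6.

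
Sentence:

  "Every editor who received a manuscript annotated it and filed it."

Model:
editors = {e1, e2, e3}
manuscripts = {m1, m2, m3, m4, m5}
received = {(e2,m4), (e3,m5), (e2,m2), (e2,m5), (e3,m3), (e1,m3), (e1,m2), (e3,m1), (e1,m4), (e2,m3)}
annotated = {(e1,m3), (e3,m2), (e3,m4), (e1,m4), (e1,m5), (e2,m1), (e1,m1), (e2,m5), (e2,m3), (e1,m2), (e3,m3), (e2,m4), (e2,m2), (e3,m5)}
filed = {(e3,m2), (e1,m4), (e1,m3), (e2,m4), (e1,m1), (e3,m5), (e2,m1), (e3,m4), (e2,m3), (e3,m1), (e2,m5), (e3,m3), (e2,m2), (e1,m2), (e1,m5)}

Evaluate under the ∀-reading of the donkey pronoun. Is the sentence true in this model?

False

"it" takes "a manuscript" as antecedent — a donkey pronoun bound across the clause boundary.
Strong reading: for every (e,m) with received(e,m), annotated(e,m) ∧ filed(e,m).
Restrictor pairs: (e1,m2) ✓  (e1,m3) ✓  (e1,m4) ✓  (e2,m2) ✓  (e2,m3) ✓  (e2,m4) ✓  (e2,m5) ✓  (e3,m1) ✗  (e3,m3) ✓  (e3,m5) ✓
Counterexample: (e3,m1) is in received but fails the scope.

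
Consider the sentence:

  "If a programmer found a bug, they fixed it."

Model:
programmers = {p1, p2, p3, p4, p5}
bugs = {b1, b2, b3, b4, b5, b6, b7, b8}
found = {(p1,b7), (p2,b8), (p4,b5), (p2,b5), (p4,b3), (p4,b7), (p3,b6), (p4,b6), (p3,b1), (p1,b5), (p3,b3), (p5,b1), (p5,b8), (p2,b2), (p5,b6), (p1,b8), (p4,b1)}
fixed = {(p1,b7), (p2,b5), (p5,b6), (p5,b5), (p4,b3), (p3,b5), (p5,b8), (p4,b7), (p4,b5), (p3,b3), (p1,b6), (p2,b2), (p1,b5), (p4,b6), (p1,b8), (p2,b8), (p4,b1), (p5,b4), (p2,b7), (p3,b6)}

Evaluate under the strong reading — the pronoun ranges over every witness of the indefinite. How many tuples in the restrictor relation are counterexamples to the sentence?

2

"it" takes "a bug" as antecedent — a donkey pronoun bound across the clause boundary.
Strong reading: for every (p,b) with found(p,b), fixed(p,b).
Restrictor pairs: (p1,b5) ✓  (p1,b7) ✓  (p1,b8) ✓  (p2,b2) ✓  (p2,b5) ✓  (p2,b8) ✓  (p3,b1) ✗  (p3,b3) ✓  (p3,b6) ✓  (p4,b1) ✓  (p4,b3) ✓  (p4,b5) ✓  (p4,b6) ✓  (p4,b7) ✓  (p5,b1) ✗  (p5,b6) ✓  (p5,b8) ✓
Counterexamples (restrictor pairs failing the scope): 2.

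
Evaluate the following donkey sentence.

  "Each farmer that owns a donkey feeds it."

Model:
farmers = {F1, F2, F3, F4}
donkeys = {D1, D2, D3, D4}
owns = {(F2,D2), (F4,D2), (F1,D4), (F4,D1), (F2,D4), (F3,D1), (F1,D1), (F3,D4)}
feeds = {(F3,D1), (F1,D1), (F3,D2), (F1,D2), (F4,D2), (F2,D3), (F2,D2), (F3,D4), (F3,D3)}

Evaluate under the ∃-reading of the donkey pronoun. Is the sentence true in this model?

"it" takes "a donkey" as antecedent — a donkey pronoun bound across the clause boundary.
Weak reading: every farmer f with some owns-donkey has at least one owns-donkey d such that feeds(f,d).
Per farmer: F1:✓  F2:✓  F3:✓  F4:✓
Every farmer in the restrictor has a witness.

True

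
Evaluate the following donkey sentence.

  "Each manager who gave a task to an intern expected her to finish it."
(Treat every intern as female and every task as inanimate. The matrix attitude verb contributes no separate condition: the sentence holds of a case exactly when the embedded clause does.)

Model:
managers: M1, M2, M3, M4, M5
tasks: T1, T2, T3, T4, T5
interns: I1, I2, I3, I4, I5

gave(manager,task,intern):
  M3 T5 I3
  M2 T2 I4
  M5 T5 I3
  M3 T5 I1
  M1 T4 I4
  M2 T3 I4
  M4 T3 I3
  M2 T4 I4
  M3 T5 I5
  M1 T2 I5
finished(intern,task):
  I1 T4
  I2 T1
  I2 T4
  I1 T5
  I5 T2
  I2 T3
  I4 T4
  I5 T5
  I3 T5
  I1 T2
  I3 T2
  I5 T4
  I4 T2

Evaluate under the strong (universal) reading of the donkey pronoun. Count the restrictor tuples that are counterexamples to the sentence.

2

"her" takes "an intern" as antecedent and "it" takes "a task"; both are donkey pronouns co-varying with the restrictor.
Strong reading: for every (m,t,i) with gave(m,t,i), finished(i,t).
Restrictor triples: (M1,T2,I5)→finished(I5,T2) ✓  (M1,T4,I4)→finished(I4,T4) ✓  (M2,T2,I4)→finished(I4,T2) ✓  (M2,T3,I4)→finished(I4,T3) ✗  (M2,T4,I4)→finished(I4,T4) ✓  (M3,T5,I1)→finished(I1,T5) ✓  (M3,T5,I3)→finished(I3,T5) ✓  (M3,T5,I5)→finished(I5,T5) ✓  (M4,T3,I3)→finished(I3,T3) ✗  (M5,T5,I3)→finished(I3,T5) ✓
Counterexamples (restrictor triples failing the scope): 2.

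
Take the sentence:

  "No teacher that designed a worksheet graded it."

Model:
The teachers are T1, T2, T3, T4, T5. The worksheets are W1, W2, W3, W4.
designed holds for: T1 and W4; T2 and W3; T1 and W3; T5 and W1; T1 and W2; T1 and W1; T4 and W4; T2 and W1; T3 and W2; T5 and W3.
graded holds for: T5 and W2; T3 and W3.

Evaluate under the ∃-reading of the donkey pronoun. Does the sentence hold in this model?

"it" takes "a worksheet" as antecedent — a donkey pronoun bound across the clause boundary.
Truth condition: for no (t,w) with designed(t,w) does graded(t,w) hold.
Restrictor pairs — does the scope hold? (T1,W1):fails  (T1,W2):fails  (T1,W3):fails  (T1,W4):fails  (T2,W1):fails  (T2,W3):fails  (T3,W2):fails  (T4,W4):fails  (T5,W1):fails  (T5,W3):fails
Scope holds for no restrictor pair, so the sentence is true.

True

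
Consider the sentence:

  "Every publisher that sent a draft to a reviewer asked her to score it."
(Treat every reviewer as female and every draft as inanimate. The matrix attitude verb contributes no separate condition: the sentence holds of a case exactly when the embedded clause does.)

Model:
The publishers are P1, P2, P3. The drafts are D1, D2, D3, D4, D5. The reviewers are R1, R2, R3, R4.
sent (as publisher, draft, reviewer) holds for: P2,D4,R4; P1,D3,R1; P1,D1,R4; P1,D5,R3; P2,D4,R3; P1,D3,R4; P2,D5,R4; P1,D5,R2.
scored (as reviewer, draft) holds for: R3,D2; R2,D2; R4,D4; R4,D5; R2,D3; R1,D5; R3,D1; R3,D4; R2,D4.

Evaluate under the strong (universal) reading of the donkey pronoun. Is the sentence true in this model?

False

"her" takes "a reviewer" as antecedent and "it" takes "a draft"; both are donkey pronouns co-varying with the restrictor.
Strong reading: for every (p,d,r) with sent(p,d,r), scored(r,d).
Restrictor triples: (P1,D1,R4)→scored(R4,D1) ✗  (P1,D3,R1)→scored(R1,D3) ✗  (P1,D3,R4)→scored(R4,D3) ✗  (P1,D5,R2)→scored(R2,D5) ✗  (P1,D5,R3)→scored(R3,D5) ✗  (P2,D4,R3)→scored(R3,D4) ✓  (P2,D4,R4)→scored(R4,D4) ✓  (P2,D5,R4)→scored(R4,D5) ✓
Counterexample: (P1,D1,R4) — scored(R4,D1) does not hold.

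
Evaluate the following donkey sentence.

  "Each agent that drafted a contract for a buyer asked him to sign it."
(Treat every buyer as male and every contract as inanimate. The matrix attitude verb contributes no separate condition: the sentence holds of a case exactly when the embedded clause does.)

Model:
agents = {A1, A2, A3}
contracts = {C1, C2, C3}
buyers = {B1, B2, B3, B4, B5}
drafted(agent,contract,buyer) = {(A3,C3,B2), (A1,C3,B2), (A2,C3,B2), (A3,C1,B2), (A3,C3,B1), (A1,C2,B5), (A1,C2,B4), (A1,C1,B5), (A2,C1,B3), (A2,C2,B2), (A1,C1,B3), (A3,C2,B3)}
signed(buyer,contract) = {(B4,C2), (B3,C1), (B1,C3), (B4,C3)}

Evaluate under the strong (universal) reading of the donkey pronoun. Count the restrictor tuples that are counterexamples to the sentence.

"him" takes "a buyer" as antecedent and "it" takes "a contract"; both are donkey pronouns co-varying with the restrictor.
Strong reading: for every (a,c,b) with drafted(a,c,b), signed(b,c).
Restrictor triples: (A1,C1,B3)→signed(B3,C1) ✓  (A1,C1,B5)→signed(B5,C1) ✗  (A1,C2,B4)→signed(B4,C2) ✓  (A1,C2,B5)→signed(B5,C2) ✗  (A1,C3,B2)→signed(B2,C3) ✗  (A2,C1,B3)→signed(B3,C1) ✓  (A2,C2,B2)→signed(B2,C2) ✗  (A2,C3,B2)→signed(B2,C3) ✗  (A3,C1,B2)→signed(B2,C1) ✗  (A3,C2,B3)→signed(B3,C2) ✗  (A3,C3,B1)→signed(B1,C3) ✓  (A3,C3,B2)→signed(B2,C3) ✗
Counterexamples (restrictor triples failing the scope): 8.

8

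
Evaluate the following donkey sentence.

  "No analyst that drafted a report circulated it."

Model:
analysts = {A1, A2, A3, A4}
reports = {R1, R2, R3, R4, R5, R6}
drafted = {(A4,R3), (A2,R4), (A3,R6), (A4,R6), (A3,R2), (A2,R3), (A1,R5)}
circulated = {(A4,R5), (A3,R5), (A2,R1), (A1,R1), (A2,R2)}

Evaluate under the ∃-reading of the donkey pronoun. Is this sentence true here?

"it" takes "a report" as antecedent — a donkey pronoun bound across the clause boundary.
Truth condition: for no (a,r) with drafted(a,r) does circulated(a,r) hold.
Restrictor pairs — does the scope hold? (A1,R5):fails  (A2,R3):fails  (A2,R4):fails  (A3,R2):fails  (A3,R6):fails  (A4,R3):fails  (A4,R6):fails
Scope holds for no restrictor pair, so the sentence is true.

True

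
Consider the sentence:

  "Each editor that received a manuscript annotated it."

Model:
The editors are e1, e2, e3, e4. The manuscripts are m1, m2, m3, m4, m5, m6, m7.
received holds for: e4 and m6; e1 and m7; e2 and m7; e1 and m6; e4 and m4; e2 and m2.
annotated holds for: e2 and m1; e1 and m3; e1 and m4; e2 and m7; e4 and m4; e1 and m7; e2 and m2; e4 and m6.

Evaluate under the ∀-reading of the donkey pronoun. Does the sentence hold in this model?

False

"it" takes "a manuscript" as antecedent — a donkey pronoun bound across the clause boundary.
Strong reading: for every (e,m) with received(e,m), annotated(e,m).
Restrictor pairs: (e1,m6) ✗  (e1,m7) ✓  (e2,m2) ✓  (e2,m7) ✓  (e4,m4) ✓  (e4,m6) ✓
Counterexample: (e1,m6) is in received but fails the scope.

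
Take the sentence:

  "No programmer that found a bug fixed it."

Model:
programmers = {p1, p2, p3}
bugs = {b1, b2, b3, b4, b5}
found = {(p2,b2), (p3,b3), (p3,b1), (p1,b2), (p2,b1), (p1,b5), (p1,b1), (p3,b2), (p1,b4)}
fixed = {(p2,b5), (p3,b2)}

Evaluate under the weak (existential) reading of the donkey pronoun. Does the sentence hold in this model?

"it" takes "a bug" as antecedent — a donkey pronoun bound across the clause boundary.
Truth condition: for no (p,b) with found(p,b) does fixed(p,b) hold.
Restrictor pairs — does the scope hold? (p1,b1):fails  (p1,b2):fails  (p1,b4):fails  (p1,b5):fails  (p2,b1):fails  (p2,b2):fails  (p3,b1):fails  (p3,b2):holds  (p3,b3):fails
Scope holds for 1 pair(s), so the sentence is false.

False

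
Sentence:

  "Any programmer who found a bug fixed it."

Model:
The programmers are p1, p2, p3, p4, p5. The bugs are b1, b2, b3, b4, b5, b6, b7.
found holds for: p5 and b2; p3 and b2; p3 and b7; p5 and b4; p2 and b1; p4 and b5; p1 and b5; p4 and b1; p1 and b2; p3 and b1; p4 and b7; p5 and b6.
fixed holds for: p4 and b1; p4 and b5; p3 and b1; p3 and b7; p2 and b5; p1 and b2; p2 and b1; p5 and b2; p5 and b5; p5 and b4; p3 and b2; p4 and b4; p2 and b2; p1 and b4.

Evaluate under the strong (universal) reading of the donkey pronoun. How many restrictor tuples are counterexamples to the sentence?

3

"it" takes "a bug" as antecedent — a donkey pronoun bound across the clause boundary.
Strong reading: for every (p,b) with found(p,b), fixed(p,b).
Restrictor pairs: (p1,b2) ✓  (p1,b5) ✗  (p2,b1) ✓  (p3,b1) ✓  (p3,b2) ✓  (p3,b7) ✓  (p4,b1) ✓  (p4,b5) ✓  (p4,b7) ✗  (p5,b2) ✓  (p5,b4) ✓  (p5,b6) ✗
Counterexamples (restrictor pairs failing the scope): 3.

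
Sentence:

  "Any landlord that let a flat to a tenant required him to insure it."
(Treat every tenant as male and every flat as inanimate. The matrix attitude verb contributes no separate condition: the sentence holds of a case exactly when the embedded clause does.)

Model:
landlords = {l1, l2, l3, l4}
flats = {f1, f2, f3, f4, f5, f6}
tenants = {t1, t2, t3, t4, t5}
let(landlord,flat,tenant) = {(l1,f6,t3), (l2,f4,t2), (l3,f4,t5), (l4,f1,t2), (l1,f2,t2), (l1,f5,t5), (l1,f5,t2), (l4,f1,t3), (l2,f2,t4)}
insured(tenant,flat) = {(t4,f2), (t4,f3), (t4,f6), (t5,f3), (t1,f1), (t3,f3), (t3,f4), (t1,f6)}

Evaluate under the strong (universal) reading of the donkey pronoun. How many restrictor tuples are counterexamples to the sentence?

8

"him" takes "a tenant" as antecedent and "it" takes "a flat"; both are donkey pronouns co-varying with the restrictor.
Strong reading: for every (l,f,t) with let(l,f,t), insured(t,f).
Restrictor triples: (l1,f2,t2)→insured(t2,f2) ✗  (l1,f5,t2)→insured(t2,f5) ✗  (l1,f5,t5)→insured(t5,f5) ✗  (l1,f6,t3)→insured(t3,f6) ✗  (l2,f2,t4)→insured(t4,f2) ✓  (l2,f4,t2)→insured(t2,f4) ✗  (l3,f4,t5)→insured(t5,f4) ✗  (l4,f1,t2)→insured(t2,f1) ✗  (l4,f1,t3)→insured(t3,f1) ✗
Counterexamples (restrictor triples failing the scope): 8.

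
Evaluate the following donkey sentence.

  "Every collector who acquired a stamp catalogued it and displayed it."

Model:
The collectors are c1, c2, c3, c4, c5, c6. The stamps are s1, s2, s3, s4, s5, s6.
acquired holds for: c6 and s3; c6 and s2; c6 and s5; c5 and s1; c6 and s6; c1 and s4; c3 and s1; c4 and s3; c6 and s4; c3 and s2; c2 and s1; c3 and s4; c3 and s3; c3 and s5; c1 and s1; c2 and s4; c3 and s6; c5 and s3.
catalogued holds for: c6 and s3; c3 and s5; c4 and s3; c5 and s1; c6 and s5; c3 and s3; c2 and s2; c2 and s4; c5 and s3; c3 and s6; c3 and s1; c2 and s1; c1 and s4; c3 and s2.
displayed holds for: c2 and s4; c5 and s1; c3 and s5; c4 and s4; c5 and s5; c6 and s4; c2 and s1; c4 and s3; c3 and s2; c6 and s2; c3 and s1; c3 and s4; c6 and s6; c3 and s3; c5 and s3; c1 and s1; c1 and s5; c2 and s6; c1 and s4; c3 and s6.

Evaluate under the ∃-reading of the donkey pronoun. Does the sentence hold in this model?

False

"it" takes "a stamp" as antecedent — a donkey pronoun bound across the clause boundary.
Weak reading: every collector c with some acquired-stamp has at least one acquired-stamp s such that catalogued(c,s) ∧ displayed(c,s).
Per collector: c1:✓  c2:✓  c3:✓  c4:✓  c5:✓  c6:✗
c6 has no witness among its acquired-stamps.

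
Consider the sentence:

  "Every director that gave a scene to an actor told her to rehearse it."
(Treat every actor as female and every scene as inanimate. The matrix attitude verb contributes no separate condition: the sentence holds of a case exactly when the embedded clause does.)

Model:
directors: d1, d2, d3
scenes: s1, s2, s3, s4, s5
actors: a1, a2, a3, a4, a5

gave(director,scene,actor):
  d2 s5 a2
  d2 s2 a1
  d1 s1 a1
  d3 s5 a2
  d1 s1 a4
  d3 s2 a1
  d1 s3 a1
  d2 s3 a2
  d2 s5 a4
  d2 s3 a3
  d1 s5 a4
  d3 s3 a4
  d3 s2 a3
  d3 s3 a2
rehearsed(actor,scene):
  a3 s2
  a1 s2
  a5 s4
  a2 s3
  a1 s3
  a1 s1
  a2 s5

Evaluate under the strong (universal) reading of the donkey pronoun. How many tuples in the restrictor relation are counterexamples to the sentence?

5

"her" takes "an actor" as antecedent and "it" takes "a scene"; both are donkey pronouns co-varying with the restrictor.
Strong reading: for every (d,s,a) with gave(d,s,a), rehearsed(a,s).
Restrictor triples: (d1,s1,a1)→rehearsed(a1,s1) ✓  (d1,s1,a4)→rehearsed(a4,s1) ✗  (d1,s3,a1)→rehearsed(a1,s3) ✓  (d1,s5,a4)→rehearsed(a4,s5) ✗  (d2,s2,a1)→rehearsed(a1,s2) ✓  (d2,s3,a2)→rehearsed(a2,s3) ✓  (d2,s3,a3)→rehearsed(a3,s3) ✗  (d2,s5,a2)→rehearsed(a2,s5) ✓  (d2,s5,a4)→rehearsed(a4,s5) ✗  (d3,s2,a1)→rehearsed(a1,s2) ✓  (d3,s2,a3)→rehearsed(a3,s2) ✓  (d3,s3,a2)→rehearsed(a2,s3) ✓  (d3,s3,a4)→rehearsed(a4,s3) ✗  (d3,s5,a2)→rehearsed(a2,s5) ✓
Counterexamples (restrictor triples failing the scope): 5.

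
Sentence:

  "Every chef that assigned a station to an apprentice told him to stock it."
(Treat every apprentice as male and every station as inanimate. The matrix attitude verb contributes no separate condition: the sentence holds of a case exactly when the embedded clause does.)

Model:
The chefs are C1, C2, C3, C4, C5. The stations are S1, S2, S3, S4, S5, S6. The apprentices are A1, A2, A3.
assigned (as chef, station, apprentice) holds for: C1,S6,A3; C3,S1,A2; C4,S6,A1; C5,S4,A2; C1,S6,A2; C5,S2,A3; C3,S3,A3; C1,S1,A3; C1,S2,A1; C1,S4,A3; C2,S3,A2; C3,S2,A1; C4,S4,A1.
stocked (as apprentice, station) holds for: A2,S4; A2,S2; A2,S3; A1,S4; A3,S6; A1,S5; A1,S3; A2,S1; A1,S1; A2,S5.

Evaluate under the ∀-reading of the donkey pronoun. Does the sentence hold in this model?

False

"him" takes "an apprentice" as antecedent and "it" takes "a station"; both are donkey pronouns co-varying with the restrictor.
Strong reading: for every (c,s,a) with assigned(c,s,a), stocked(a,s).
Restrictor triples: (C1,S1,A3)→stocked(A3,S1) ✗  (C1,S2,A1)→stocked(A1,S2) ✗  (C1,S4,A3)→stocked(A3,S4) ✗  (C1,S6,A2)→stocked(A2,S6) ✗  (C1,S6,A3)→stocked(A3,S6) ✓  (C2,S3,A2)→stocked(A2,S3) ✓  (C3,S1,A2)→stocked(A2,S1) ✓  (C3,S2,A1)→stocked(A1,S2) ✗  (C3,S3,A3)→stocked(A3,S3) ✗  (C4,S4,A1)→stocked(A1,S4) ✓  (C4,S6,A1)→stocked(A1,S6) ✗  (C5,S2,A3)→stocked(A3,S2) ✗  (C5,S4,A2)→stocked(A2,S4) ✓
Counterexample: (C1,S1,A3) — stocked(A3,S1) does not hold.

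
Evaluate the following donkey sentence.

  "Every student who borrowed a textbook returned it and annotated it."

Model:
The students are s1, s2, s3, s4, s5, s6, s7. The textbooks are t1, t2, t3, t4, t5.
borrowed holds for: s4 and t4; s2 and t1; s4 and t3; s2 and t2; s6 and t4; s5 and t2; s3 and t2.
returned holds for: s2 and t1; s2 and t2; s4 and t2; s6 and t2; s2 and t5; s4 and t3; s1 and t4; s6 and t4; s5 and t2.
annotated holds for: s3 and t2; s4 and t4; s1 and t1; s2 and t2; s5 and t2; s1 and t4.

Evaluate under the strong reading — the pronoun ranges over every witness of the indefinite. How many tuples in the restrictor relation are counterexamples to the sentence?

5

"it" takes "a textbook" as antecedent — a donkey pronoun bound across the clause boundary.
Strong reading: for every (s,t) with borrowed(s,t), returned(s,t) ∧ annotated(s,t).
Restrictor pairs: (s2,t1) ✗  (s2,t2) ✓  (s3,t2) ✗  (s4,t3) ✗  (s4,t4) ✗  (s5,t2) ✓  (s6,t4) ✗
Counterexamples (restrictor pairs failing the scope): 5.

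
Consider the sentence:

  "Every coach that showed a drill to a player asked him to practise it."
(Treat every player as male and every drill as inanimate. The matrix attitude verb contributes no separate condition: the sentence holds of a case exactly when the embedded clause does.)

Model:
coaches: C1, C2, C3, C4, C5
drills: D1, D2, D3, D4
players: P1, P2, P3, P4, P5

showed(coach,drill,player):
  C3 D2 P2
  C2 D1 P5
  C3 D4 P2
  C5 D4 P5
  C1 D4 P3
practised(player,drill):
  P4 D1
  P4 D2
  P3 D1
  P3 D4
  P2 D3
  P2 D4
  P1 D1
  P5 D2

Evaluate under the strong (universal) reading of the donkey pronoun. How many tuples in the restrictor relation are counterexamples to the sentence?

"him" takes "a player" as antecedent and "it" takes "a drill"; both are donkey pronouns co-varying with the restrictor.
Strong reading: for every (c,d,p) with showed(c,d,p), practised(p,d).
Restrictor triples: (C1,D4,P3)→practised(P3,D4) ✓  (C2,D1,P5)→practised(P5,D1) ✗  (C3,D2,P2)→practised(P2,D2) ✗  (C3,D4,P2)→practised(P2,D4) ✓  (C5,D4,P5)→practised(P5,D4) ✗
Counterexamples (restrictor triples failing the scope): 3.

3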